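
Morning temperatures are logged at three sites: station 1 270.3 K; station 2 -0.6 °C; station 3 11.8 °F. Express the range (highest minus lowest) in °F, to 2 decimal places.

19.12 °F

station 1: 270.3 K = -2.850 °C.
station 3: 11.8 °F = -11.222 °C.
Spread: (-0.600) − (-11.222) = 10.622 °C = 19.12 °F.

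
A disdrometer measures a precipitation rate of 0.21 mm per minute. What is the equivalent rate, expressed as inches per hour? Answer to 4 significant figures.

0.4961 in/hour

0.21 mm/minute × 0.0393701 in/mm × 60 minute/hour = 0.4961 in/hour.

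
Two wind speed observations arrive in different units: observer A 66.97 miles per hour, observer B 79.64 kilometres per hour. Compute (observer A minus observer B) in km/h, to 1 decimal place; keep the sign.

observer A: 66.97 mph = 107.778 km/h.
Difference: 107.778 − 79.640 = 28.1 km/h.

28.1 km/h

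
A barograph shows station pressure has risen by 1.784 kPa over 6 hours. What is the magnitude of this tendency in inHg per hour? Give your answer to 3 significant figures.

0.0878 inHg per hour

1.784 kPa / 6 h × 0.2953 inHg/kPa = 0.0878 inHg/h.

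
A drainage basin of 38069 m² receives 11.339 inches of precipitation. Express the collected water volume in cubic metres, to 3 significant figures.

Depth: 11.339 in × 25.4 = 288.0106 mm.
1 mm over 1 m² is 1 L, so volume = 288.0106 × 38069 = 10964276 L = 11000 m³.

11000 cubic metres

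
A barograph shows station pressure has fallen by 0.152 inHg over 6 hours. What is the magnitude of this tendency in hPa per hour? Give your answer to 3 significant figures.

0.152 inHg / 6 h × 33.8639 hPa/inHg = 0.858 hPa/h.

0.858 hPa per hour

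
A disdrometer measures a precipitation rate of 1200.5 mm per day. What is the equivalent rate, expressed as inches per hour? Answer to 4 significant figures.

1200.5 mm/day × 0.0393701 in/mm × 0.0416667 day/hour = 1.969 in/hour.

1.969 in/hour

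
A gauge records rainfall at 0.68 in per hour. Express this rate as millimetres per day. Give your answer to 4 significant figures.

0.68 in/hour × 25.4 mm/in × 24 hour/day = 414.5 mm/day.

414.5 mm/day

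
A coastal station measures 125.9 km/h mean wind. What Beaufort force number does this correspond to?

Beaufort force 12

125.9 km/h = 35.0 m/s, which is Beaufort 12 (hurricane force, ≥32.7 m/s).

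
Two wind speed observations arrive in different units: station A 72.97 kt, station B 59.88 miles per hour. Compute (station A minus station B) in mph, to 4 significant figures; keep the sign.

24.09 mph

station A: 72.97 kt = 83.9724 mph.
Difference: 83.9724 − 59.8800 = 24.09 mph.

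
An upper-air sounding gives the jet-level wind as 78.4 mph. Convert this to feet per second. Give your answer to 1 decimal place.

1 mph = 1.46667 ft/s, so 78.4 × 1.46667 = 115.0 ft/s.

115.0 ft/s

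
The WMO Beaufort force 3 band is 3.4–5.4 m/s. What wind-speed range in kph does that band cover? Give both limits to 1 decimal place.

3.4–5.4 m/s × 3.6 = 12.2–19.4 km/h.

12.2 to 19.4 km/h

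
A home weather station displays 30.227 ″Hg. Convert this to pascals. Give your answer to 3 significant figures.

102000 Pa

1 inHg = 3386.39 Pa, so 30.227 × 3386.39 = 102000 Pa.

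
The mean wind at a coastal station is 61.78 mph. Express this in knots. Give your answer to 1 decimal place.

53.7 kt

1 mph = 0.868976 kt, so 61.78 × 0.868976 = 53.7 kt.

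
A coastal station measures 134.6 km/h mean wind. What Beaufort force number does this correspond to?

134.6 km/h = 37.4 m/s, which is Beaufort 12 (hurricane force, ≥32.7 m/s).

Beaufort force 12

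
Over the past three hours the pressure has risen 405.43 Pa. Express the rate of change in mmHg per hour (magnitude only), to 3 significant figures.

405.43 Pa / 3 h × 0.00750062 mmHg/Pa = 1.01 mmHg/h.

1.01 mmHg per hour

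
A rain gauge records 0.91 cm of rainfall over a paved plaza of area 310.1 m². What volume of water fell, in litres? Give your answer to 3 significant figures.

2820 litres

Depth: 0.91 cm × 10 = 9.1 mm.
1 mm over 1 m² is 1 L, so volume = 9.1 × 310.1 = 2821.91 L ≈ 2820 L.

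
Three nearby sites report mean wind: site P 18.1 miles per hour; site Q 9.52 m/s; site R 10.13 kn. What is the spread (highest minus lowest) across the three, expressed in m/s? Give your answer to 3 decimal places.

site P: 18.1 mph = 8.09142 m/s.
site R: 10.13 kt = 5.21132 m/s.
Spread: 9.52000 − 5.21132 = 4.309 m/s.

4.309 m/s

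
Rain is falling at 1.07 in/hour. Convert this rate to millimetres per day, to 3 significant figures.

652 mm/day

1.07 in/hour × 25.4 mm/in × 24 hour/day = 652 mm/day.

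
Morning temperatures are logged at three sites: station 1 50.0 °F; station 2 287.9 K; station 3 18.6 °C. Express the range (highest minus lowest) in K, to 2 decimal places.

8.60 K

station 1: 50.0 °F = 10.000 °C.
station 2: 287.9 K = 14.750 °C.
Spread: 18.600 − 10.000 = 8.600 °C.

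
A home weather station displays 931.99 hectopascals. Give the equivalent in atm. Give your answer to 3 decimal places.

1 hPa = 0.000986923 atm, so 931.99 × 0.000986923 = 0.920 atm.

0.920 atm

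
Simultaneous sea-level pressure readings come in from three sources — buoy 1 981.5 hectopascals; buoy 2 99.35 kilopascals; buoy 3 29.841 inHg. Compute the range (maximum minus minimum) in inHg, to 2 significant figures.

0.86 inHg

buoy 1: 981.5 hPa = 28.9837 inHg.
buoy 2: 99.35 kPa = 29.3380 inHg.
Spread: 29.8410 − 28.9837 = 0.86 inHg.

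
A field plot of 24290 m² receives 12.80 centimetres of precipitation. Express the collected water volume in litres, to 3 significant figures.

Depth: 12.80 cm × 10 = 128 mm.
1 mm over 1 m² is 1 L, so volume = 128 × 24290 = 3109120 L ≈ 3110000 L.

3110000 litres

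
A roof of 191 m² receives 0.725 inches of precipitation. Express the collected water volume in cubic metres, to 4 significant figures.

Depth: 0.725 in × 25.4 = 18.415 mm.
1 mm over 1 m² is 1 L, so volume = 18.415 × 191 = 3517.265 L = 3.517 m³.

3.517 cubic metres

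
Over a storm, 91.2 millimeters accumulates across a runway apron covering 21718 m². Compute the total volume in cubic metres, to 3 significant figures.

1980 cubic metres

1 mm over 1 m² is 1 L, so volume = 91.2 × 21718 = 1980681.6 L = 1980 m³.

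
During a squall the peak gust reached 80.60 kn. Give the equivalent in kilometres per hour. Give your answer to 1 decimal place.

1 kt = 1.852 km/h, so 80.60 × 1.852 = 149.3 km/h.

149.3 km/h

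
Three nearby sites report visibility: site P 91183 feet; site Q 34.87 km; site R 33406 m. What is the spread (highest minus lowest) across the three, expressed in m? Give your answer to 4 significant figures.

7077 m

site P: 91183 ft = 27792.58 m.
site Q: 34.87 km = 34870.00 m.
Spread: 34870.00 − 27792.58 = 7077 m.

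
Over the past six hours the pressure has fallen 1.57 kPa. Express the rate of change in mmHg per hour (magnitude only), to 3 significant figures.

1.96 mmHg per hour

1.57 kPa / 6 h × 7.50062 mmHg/kPa = 1.96 mmHg/h.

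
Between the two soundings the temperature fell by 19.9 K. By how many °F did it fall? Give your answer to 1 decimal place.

35.8 °F

Converting a difference, only the 9/5 scale factor applies: Δ°F = 19.9 × 1.8 = 35.8 °F.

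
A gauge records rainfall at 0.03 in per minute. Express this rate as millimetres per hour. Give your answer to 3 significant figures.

0.03 in/minute × 25.4 mm/in × 60 minute/hour = 45.7 mm/hour.

45.7 mm/hour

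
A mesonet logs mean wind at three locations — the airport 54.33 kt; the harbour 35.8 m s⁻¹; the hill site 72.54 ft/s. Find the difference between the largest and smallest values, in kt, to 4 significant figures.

the harbour: 35.8 m/s = 69.5896 kt.
the hill site: 72.54 ft/s = 42.9788 kt.
Spread: 69.5896 − 42.9788 = 26.61 kt.

26.61 kt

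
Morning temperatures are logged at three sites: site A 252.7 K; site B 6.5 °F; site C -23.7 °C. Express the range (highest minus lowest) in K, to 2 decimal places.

9.53 K

site A: 252.7 K = -20.450 °C.
site B: 6.5 °F = -14.167 °C.
Spread: (-14.167) − (-23.700) = 9.533 °C.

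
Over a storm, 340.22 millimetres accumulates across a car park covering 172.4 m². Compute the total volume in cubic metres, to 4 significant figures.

58.65 cubic metres

1 mm over 1 m² is 1 L, so volume = 340.22 × 172.4 = 58653.928 L = 58.65 m³.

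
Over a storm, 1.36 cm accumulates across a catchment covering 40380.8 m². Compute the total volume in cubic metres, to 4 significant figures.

549.2 cubic metres

Depth: 1.36 cm × 10 = 13.6 mm.
1 mm over 1 m² is 1 L, so volume = 13.6 × 40380.8 = 549178.88 L = 549.2 m³.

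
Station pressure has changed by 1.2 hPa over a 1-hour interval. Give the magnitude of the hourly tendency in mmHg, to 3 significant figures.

0.900 mmHg per hour

1.2 hPa / 1 h × 0.750062 mmHg/hPa = 0.900 mmHg/h.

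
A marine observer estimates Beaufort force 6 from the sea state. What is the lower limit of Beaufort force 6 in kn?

Beaufort 6 (strong breeze) spans 22–27 knots.

22 kt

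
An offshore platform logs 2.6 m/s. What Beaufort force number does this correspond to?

2.6 m/s lies in the Beaufort 2 band (light breeze, 1.6–3.3 m/s).

Beaufort force 2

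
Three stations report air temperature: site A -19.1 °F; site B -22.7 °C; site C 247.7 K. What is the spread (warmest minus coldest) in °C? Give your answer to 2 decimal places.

5.69 °C

site A: -19.1 °F = -28.389 °C.
site C: 247.7 K = -25.450 °C.
Spread: (-22.700) − (-28.389) = 5.689 °C.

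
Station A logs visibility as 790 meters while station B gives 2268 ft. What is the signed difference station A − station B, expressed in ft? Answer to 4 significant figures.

station A: 790 m = 2591.864 ft.
Difference: 2591.864 − 2268.000 = 323.9 ft.

323.9 ft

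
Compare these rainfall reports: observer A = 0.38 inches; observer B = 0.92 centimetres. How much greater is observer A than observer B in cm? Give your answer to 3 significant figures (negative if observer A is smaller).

0.0452 cm

observer A: 0.38 in = 0.965200 cm.
Difference: 0.965200 − 0.920000 = 0.0452 cm.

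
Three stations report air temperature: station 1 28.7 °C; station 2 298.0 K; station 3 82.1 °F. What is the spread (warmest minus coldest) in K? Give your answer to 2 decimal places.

station 2: 298.0 K = 24.850 °C.
station 3: 82.1 °F = 27.833 °C.
Spread: 28.700 − 24.850 = 3.850 °C.

3.85 K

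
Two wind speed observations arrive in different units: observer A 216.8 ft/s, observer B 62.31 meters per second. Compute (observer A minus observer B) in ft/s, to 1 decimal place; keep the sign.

12.4 ft/s

observer B: 62.31 m/s = 204.429 ft/s.
Difference: 216.800 − 204.429 = 12.4 ft/s.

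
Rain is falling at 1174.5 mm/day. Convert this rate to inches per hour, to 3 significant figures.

1174.5 mm/day × 0.0393701 in/mm × 0.0416667 day/hour = 1.93 in/hour.

1.93 in/hour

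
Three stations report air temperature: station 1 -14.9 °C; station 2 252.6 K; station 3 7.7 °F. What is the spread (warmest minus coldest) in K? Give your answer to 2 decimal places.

station 2: 252.6 K = -20.550 °C.
station 3: 7.7 °F = -13.500 °C.
Spread: (-13.500) − (-20.550) = 7.050 °C.

7.05 K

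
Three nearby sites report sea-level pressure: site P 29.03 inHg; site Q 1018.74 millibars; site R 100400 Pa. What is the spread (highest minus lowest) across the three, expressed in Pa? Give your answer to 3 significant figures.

3570 Pa

site P: 29.03 inHg = 98306.87 Pa.
site Q: 1018.74 mb = 101874.00 Pa.
Spread: 101874.00 − 98306.87 = 3570 Pa.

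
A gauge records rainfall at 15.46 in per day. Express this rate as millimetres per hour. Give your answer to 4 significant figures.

16.36 mm/hour

15.46 in/day × 25.4 mm/in × 0.0416667 day/hour = 16.36 mm/hour.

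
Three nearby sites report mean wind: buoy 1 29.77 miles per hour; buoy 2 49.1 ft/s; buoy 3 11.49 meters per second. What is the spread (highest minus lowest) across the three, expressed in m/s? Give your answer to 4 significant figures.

3.476 m/s

buoy 1: 29.77 mph = 13.30838 m/s.
buoy 2: 49.1 ft/s = 14.96568 m/s.
Spread: 14.96568 − 11.49000 = 3.476 m/s.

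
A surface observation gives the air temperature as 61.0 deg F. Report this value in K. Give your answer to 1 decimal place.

First to °C: 16.11 °C.
Then to K: 289.3 K.

289.3 K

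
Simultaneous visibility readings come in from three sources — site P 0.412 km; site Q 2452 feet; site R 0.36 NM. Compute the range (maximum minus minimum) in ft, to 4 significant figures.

site P: 0.412 km = 1351.71 ft.
site R: 0.36 nmi = 2187.40 ft.
Spread: 2452.00 − 1351.71 = 1100 ft.

1100 ft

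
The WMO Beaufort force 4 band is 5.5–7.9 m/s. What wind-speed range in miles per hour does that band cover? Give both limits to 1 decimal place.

5.5–7.9 m/s × 2.237 = 12.3–17.7 mph.

12.3 to 17.7 mph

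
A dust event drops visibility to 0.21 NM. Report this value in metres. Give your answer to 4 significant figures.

1 nmi = 1852 m, so 0.21 × 1852 = 388.9 m.

388.9 m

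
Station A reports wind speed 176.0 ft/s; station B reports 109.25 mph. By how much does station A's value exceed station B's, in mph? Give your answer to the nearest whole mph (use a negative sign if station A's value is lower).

11 mph

station A: 176.0 ft/s = 120.00 mph.
Difference: 120.00 − 109.25 = 11 mph.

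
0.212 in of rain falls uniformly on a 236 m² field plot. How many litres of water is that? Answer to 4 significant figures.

1271 litres

Depth: 0.212 in × 25.4 = 5.3848 mm.
1 mm over 1 m² is 1 L, so volume = 5.3848 × 236 = 1270.8128 L ≈ 1271 L.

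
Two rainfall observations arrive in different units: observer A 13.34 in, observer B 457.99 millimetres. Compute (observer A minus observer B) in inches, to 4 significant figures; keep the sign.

observer B: 457.99 mm = 18.03110 in.
Difference: 13.34000 − 18.03110 = -4.691 in.

-4.691 in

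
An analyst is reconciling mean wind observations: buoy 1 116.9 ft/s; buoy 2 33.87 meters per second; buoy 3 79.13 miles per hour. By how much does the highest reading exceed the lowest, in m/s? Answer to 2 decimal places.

buoy 1: 116.9 ft/s = 35.6311 m/s.
buoy 3: 79.13 mph = 35.3743 m/s.
Spread: 35.6311 − 33.8700 = 1.76 m/s.

1.76 m/s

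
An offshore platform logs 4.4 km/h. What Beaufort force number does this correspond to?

4.4 km/h = 1.2 m/s, which is Beaufort 1 (light air, 0.3–1.5 m/s).

Beaufort force 1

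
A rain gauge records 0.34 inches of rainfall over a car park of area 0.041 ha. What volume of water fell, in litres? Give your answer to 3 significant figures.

Depth: 0.34 in × 25.4 = 8.636 mm.
Area: 0.041 ha = 410 m².
1 mm over 1 m² is 1 L, so volume = 8.636 × 410 = 3540.76 L ≈ 3540 L.

3540 litres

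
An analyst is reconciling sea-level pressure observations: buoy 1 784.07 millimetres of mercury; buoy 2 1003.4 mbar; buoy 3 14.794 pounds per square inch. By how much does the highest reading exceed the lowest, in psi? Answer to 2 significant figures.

buoy 1: 784.07 mmHg = 15.1614 psi.
buoy 2: 1003.4 mb = 14.5531 psi.
Spread: 15.1614 − 14.5531 = 0.61 psi.

0.61 psi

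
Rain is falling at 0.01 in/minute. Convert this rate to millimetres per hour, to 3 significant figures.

0.01 in/minute × 25.4 mm/in × 60 minute/hour = 15.2 mm/hour.

15.2 mm/hour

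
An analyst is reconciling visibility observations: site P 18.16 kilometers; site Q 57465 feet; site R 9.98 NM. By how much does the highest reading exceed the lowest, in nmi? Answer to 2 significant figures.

site P: 18.16 km = 9.8056 nmi.
site Q: 57465 ft = 9.4575 nmi.
Spread: 9.9800 − 9.4575 = 0.52 nmi.

0.52 nmi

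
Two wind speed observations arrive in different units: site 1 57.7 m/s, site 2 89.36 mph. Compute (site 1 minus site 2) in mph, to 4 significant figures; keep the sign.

site 1: 57.7 m/s = 129.0712 mph.
Difference: 129.0712 − 89.3600 = 39.71 mph.

39.71 mph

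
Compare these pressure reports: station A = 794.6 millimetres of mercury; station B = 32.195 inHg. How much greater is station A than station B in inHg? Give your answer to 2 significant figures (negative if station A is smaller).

-0.91 inHg

station A: 794.6 mmHg = 31.2835 inHg.
Difference: 31.2835 − 32.1950 = -0.91 inHg.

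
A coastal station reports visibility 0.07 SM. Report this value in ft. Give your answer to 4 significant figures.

1 SM = 5280 ft, so 0.07 × 5280 = 369.6 ft.

369.6 ft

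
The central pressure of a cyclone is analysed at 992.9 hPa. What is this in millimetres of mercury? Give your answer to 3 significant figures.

1 hPa = 0.750062 mmHg, so 992.9 × 0.750062 = 745 mmHg.

745 mmHg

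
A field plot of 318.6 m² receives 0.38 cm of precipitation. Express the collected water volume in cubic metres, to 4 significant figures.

Depth: 0.38 cm × 10 = 3.8 mm.
1 mm over 1 m² is 1 L, so volume = 3.8 × 318.6 = 1210.68 L = 1.211 m³.

1.211 cubic metres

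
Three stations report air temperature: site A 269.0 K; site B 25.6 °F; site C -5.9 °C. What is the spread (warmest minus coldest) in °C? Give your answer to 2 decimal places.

2.34 °C

site A: 269.0 K = -4.150 °C.
site B: 25.6 °F = -3.556 °C.
Spread: (-3.556) − (-5.900) = 2.344 °C.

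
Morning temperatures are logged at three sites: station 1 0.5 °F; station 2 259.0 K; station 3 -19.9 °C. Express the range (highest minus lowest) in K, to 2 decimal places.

5.75 K

station 1: 0.5 °F = -17.500 °C.
station 2: 259.0 K = -14.150 °C.
Spread: (-14.150) − (-19.900) = 5.750 °C.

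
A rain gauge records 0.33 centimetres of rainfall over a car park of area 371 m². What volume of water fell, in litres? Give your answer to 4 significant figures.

Depth: 0.33 cm × 10 = 3.3 mm.
1 mm over 1 m² is 1 L, so volume = 3.3 × 371 = 1224.3 L ≈ 1224 L.

1224 litres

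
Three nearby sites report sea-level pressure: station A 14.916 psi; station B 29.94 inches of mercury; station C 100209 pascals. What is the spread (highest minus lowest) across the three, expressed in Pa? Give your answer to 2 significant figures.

2600 Pa

station A: 14.916 psi = 102842.20 Pa.
station B: 29.94 inHg = 101388.49 Pa.
Spread: 102842.20 − 100209.00 = 2600 Pa.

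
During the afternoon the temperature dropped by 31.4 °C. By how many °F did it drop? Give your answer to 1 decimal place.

56.5 °F

Converting a difference, only the 9/5 scale factor applies: Δ°F = 31.4 × 1.8 = 56.5 °F.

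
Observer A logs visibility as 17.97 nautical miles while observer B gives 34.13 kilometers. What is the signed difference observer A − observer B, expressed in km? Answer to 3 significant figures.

-0.850 km

observer A: 17.97 nmi = 33.28044 km.
Difference: 33.28044 − 34.13000 = -0.850 km.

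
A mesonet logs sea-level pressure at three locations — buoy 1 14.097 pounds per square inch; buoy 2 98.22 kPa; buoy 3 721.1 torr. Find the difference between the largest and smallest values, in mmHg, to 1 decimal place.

15.6 mmHg

buoy 1: 14.097 psi = 729.025 mmHg.
buoy 2: 98.22 kPa = 736.710 mmHg.
Spread: 736.710 − 721.100 = 15.6 mmHg.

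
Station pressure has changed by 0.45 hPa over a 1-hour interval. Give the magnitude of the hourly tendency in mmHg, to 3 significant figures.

0.45 hPa / 1 h × 0.750062 mmHg/hPa = 0.338 mmHg/h.

0.338 mmHg per hour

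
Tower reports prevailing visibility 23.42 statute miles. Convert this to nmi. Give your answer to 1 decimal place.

1 SM = 0.868976 nmi, so 23.42 × 0.868976 = 20.4 nmi.

20.4 nmi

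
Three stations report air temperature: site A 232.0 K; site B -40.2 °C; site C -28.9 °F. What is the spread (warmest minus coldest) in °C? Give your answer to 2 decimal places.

site A: 232.0 K = -41.150 °C.
site C: -28.9 °F = -33.833 °C.
Spread: (-33.833) − (-41.150) = 7.317 °C.

7.32 °C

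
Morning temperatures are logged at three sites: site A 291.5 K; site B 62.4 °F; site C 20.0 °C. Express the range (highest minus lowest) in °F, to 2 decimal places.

5.60 °F

site A: 291.5 K = 18.350 °C.
site B: 62.4 °F = 16.889 °C.
Spread: 20.000 − 16.889 = 3.111 °C = 5.60 °F.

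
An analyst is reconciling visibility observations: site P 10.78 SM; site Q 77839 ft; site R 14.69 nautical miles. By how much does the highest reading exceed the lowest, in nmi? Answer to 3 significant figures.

5.32 nmi

site P: 10.78 SM = 9.3676 nmi.
site Q: 77839 ft = 12.8107 nmi.
Spread: 14.6900 − 9.3676 = 5.32 nmi.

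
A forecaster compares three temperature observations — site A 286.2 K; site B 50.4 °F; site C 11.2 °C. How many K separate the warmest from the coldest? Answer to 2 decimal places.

2.83 K

site A: 286.2 K = 13.050 °C.
site B: 50.4 °F = 10.222 °C.
Spread: 13.050 − 10.222 = 2.828 °C.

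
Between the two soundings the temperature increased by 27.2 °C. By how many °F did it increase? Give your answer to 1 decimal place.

A change of 1 °C equals a change of 1.8 °F: Δ°F = 27.2 × 1.8 = 49.0 °F.

49.0 °F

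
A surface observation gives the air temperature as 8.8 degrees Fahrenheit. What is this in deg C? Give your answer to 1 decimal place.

-12.9 °C

°C = (°F − 32) × 5/9 = (8.8 − 32) / 1.8 = -12.9 °C.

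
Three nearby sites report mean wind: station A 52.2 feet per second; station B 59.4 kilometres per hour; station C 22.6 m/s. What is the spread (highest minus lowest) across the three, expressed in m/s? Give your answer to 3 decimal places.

station A: 52.2 ft/s = 15.91056 m/s.
station B: 59.4 km/h = 16.50000 m/s.
Spread: 22.60000 − 15.91056 = 6.689 m/s.

6.689 m/s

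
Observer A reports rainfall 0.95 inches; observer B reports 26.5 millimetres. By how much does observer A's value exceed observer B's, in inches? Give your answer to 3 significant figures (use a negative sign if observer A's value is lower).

observer B: 26.5 mm = 1.043307 in.
Difference: 0.950000 − 1.043307 = -0.0933 in.

-0.0933 in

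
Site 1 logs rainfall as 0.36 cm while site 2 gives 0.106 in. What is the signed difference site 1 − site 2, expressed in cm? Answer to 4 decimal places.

site 2: 0.106 in = 0.269240 cm.
Difference: 0.360000 − 0.269240 = 0.0908 cm.

0.0908 cm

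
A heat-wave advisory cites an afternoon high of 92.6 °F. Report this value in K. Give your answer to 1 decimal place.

First to °C: 33.67 °C.
Then to K: 306.8 K.

306.8 K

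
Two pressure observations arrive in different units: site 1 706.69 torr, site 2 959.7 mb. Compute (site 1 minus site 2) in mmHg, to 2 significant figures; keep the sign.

site 2: 959.7 mb = 719.83 mmHg.
Difference: 706.69 − 719.83 = -13 mmHg.

-13 mmHg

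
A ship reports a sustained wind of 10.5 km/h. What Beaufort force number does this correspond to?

Beaufort force 2

10.5 km/h = 2.9 m/s, which is Beaufort 2 (light breeze, 1.6–3.3 m/s).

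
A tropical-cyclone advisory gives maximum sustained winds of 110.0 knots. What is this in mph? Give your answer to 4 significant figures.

126.6 mph

1 kt = 1.15078 mph, so 110.0 × 1.15078 = 126.6 mph.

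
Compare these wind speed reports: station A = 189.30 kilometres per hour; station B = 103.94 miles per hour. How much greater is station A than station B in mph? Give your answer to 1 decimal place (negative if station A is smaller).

13.7 mph

station A: 189.30 km/h = 117.626 mph.
Difference: 117.626 − 103.940 = 13.7 mph.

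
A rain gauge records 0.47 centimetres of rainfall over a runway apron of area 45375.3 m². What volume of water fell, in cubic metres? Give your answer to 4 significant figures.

213.3 cubic metres

Depth: 0.47 cm × 10 = 4.7 mm.
1 mm over 1 m² is 1 L, so volume = 4.7 × 45375.3 = 213263.91 L = 213.3 m³.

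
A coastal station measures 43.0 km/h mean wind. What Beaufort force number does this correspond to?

43.0 km/h = 11.9 m/s, which is Beaufort 6 (strong breeze, 10.8–13.8 m/s).

Beaufort force 6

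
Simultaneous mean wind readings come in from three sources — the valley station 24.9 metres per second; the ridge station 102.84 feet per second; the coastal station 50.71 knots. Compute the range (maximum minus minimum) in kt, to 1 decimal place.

the valley station: 24.9 m/s = 48.402 kt.
the ridge station: 102.84 ft/s = 60.931 kt.
Spread: 60.931 − 48.402 = 12.5 kt.

12.5 kt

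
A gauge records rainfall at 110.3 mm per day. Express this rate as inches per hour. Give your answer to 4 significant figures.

110.3 mm/day × 0.0393701 in/mm × 0.0416667 day/hour = 0.1809 in/hour.

0.1809 in/hour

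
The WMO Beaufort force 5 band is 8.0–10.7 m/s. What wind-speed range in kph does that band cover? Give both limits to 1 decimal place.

8.0–10.7 m/s × 3.6 = 28.8–38.5 km/h.

28.8 to 38.5 km/h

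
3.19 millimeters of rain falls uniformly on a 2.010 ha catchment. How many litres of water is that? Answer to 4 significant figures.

Area: 2.010 ha = 20100 m².
1 mm over 1 m² is 1 L, so volume = 3.19 × 20100 = 64119 L ≈ 64120 L.

64120 litres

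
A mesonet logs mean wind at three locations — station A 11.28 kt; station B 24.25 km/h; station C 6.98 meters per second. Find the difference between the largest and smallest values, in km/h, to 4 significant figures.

4.237 km/h

station A: 11.28 kt = 20.89056 km/h.
station C: 6.98 m/s = 25.12800 km/h.
Spread: 25.12800 − 20.89056 = 4.237 km/h.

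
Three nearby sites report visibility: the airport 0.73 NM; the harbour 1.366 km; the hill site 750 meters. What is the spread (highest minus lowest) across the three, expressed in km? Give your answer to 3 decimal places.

0.616 km

the airport: 0.73 nmi = 1.35196 km.
the hill site: 750 m = 0.75000 km.
Spread: 1.36600 − 0.75000 = 0.616 km.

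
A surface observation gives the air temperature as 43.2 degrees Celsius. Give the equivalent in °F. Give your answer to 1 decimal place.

109.8 °F

°F = °C × 9/5 + 32 = 43.2 × 1.8 + 32 = 109.8 °F.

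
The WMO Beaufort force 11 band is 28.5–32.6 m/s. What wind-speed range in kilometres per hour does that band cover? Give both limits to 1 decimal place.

28.5–32.6 m/s × 3.6 = 102.6–117.4 km/h.

102.6 to 117.4 km/h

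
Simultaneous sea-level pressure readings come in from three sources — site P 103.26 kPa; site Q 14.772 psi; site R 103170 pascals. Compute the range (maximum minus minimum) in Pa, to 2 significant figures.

1400 Pa

site P: 103.26 kPa = 103260.00 Pa.
site Q: 14.772 psi = 101849.35 Pa.
Spread: 103260.00 − 101849.35 = 1400 Pa.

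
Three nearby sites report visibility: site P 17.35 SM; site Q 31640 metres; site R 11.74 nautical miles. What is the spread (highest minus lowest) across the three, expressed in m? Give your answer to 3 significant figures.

site P: 17.35 SM = 27922.12 m.
site R: 11.74 nmi = 21742.48 m.
Spread: 31640.00 − 21742.48 = 9900 m.

9900 m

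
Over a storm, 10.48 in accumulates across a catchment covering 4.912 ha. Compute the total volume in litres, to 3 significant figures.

Depth: 10.48 in × 25.4 = 266.192 mm.
Area: 4.912 ha = 49120 m².
1 mm over 1 m² is 1 L, so volume = 266.192 × 49120 = 13075351 L ≈ 13100000 L.

13100000 litres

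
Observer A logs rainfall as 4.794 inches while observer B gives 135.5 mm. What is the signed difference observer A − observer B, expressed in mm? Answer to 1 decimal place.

-13.7 mm

observer A: 4.794 in = 121.768 mm.
Difference: 121.768 − 135.500 = -13.7 mm.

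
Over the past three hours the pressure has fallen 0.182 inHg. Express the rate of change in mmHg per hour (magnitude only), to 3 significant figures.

1.54 mmHg per hour

0.182 inHg / 3 h × 25.4 mmHg/inHg = 1.54 mmHg/h.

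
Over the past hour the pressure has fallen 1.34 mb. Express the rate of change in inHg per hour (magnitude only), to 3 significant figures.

1.34 mb / 1 h × 0.02953 inHg/mb = 0.0396 inHg/h.

0.0396 inHg per hour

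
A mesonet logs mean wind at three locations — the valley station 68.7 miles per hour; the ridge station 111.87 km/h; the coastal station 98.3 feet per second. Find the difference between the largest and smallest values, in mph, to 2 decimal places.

2.49 mph

the ridge station: 111.87 km/h = 69.5128 mph.
the coastal station: 98.3 ft/s = 67.0227 mph.
Spread: 69.5128 − 67.0227 = 2.49 mph.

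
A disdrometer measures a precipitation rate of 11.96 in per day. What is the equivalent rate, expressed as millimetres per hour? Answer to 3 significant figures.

12.7 mm/hour

11.96 in/day × 25.4 mm/in × 0.0416667 day/hour = 12.7 mm/hour.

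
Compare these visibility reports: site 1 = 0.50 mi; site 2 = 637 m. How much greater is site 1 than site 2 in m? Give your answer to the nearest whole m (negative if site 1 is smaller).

site 1: 0.50 SM = 804.67 m.
Difference: 804.67 − 637.00 = 168 m.

168 m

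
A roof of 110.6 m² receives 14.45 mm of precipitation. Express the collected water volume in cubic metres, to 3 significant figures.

1.60 cubic metres

1 mm over 1 m² is 1 L, so volume = 14.45 × 110.6 = 1598.17 L = 1.60 m³.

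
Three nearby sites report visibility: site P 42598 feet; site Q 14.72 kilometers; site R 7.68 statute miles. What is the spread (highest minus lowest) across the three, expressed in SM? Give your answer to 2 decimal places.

site P: 42598 ft = 8.0678 SM.
site Q: 14.72 km = 9.1466 SM.
Spread: 9.1466 − 7.6800 = 1.47 SM.

1.47 SM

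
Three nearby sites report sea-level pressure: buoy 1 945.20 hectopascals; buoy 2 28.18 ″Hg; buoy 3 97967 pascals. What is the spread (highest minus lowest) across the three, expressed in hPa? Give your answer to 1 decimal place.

buoy 2: 28.18 inHg = 954.284 hPa.
buoy 3: 97967 Pa = 979.670 hPa.
Spread: 979.670 − 945.200 = 34.5 hPa.

34.5 hPa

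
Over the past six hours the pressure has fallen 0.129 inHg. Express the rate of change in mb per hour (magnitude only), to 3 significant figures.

0.129 inHg / 6 h × 33.8639 mb/inHg = 0.728 mb/h.

0.728 mb per hour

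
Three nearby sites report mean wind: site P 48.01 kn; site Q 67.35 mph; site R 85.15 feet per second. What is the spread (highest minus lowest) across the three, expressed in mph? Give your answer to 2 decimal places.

site P: 48.01 kt = 55.2489 mph.
site R: 85.15 ft/s = 58.0568 mph.
Spread: 67.3500 − 55.2489 = 12.10 mph.

12.10 mph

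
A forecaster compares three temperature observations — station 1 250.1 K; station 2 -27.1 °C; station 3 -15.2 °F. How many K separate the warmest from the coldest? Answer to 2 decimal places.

station 1: 250.1 K = -23.050 °C.
station 3: -15.2 °F = -26.222 °C.
Spread: (-23.050) − (-27.100) = 4.050 °C.

4.05 K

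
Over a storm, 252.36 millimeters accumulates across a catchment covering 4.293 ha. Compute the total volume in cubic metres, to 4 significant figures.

10830 cubic metres

Area: 4.293 ha = 42930 m².
1 mm over 1 m² is 1 L, so volume = 252.36 × 42930 = 10833815 L = 10830 m³.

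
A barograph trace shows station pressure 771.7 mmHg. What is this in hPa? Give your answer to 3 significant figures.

1 mmHg = 1.33322 hPa, so 771.7 × 1.33322 = 1030 hPa.

1030 hPa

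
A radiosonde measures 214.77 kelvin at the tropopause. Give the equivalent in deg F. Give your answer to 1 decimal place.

First to °C: -58.38 °C.
Then to °F: -73.1 °F.

-73.1 °F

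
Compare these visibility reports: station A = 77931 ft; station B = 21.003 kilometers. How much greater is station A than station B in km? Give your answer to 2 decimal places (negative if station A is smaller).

station A: 77931 ft = 23.7534 km.
Difference: 23.7534 − 21.0030 = 2.75 km.

2.75 km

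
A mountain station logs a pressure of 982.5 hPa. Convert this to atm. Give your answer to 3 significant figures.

1 hPa = 0.000986923 atm, so 982.5 × 0.000986923 = 0.970 atm.

0.970 atm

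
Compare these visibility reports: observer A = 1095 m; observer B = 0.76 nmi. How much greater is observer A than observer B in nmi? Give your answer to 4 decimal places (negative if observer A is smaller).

observer A: 1095 m = 0.591253 nmi.
Difference: 0.591253 − 0.760000 = -0.1687 nmi.

-0.1687 nmi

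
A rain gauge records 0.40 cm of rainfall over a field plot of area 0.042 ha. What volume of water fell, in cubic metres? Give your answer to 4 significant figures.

1.680 cubic metres

Depth: 0.40 cm × 10 = 4 mm.
Area: 0.042 ha = 420 m².
1 mm over 1 m² is 1 L, so volume = 4 × 420 = 1680 L = 1.680 m³.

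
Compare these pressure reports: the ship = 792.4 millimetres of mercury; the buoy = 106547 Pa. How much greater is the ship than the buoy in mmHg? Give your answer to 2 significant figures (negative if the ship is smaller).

the buoy: 106547 Pa = 799.168 mmHg.
Difference: 792.400 − 799.168 = -6.8 mmHg.

-6.8 mmHg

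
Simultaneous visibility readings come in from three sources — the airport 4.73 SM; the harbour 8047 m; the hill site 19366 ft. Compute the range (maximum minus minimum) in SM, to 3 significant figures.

the harbour: 8047 m = 5.0002 SM.
the hill site: 19366 ft = 3.6678 SM.
Spread: 5.0002 − 3.6678 = 1.33 SM.

1.33 SM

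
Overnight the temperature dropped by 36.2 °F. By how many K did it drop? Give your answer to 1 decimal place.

20.1 K

A change of 1 °C equals a change of 1.8 °F: ΔK = 36.2 × 0.5556 = 20.1 K.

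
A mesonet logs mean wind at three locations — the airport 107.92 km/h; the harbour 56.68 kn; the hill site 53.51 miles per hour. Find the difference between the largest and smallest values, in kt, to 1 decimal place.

the airport: 107.92 km/h = 58.272 kt.
the hill site: 53.51 mph = 46.499 kt.
Spread: 58.272 − 46.499 = 11.8 kt.

11.8 kt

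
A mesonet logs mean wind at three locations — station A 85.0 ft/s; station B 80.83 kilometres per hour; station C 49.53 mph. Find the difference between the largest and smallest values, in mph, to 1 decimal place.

8.4 mph

station A: 85.0 ft/s = 57.955 mph.
station B: 80.83 km/h = 50.225 mph.
Spread: 57.955 − 49.530 = 8.4 mph.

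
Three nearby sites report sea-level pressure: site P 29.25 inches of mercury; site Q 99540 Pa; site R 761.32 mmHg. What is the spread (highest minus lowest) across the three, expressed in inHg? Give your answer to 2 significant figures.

0.72 inHg

site Q: 99540 Pa = 29.3941 inHg.
site R: 761.32 mmHg = 29.9732 inHg.
Spread: 29.9732 − 29.2500 = 0.72 inHg.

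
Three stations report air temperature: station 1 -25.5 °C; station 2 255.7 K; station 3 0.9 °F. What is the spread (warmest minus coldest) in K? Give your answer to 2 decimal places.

8.22 K

station 2: 255.7 K = -17.450 °C.
station 3: 0.9 °F = -17.278 °C.
Spread: (-17.278) − (-25.500) = 8.222 °C.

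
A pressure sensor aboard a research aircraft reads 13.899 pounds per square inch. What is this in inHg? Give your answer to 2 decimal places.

1 psi = 2.03602 inHg, so 13.899 × 2.03602 = 28.30 inHg.

28.30 inHg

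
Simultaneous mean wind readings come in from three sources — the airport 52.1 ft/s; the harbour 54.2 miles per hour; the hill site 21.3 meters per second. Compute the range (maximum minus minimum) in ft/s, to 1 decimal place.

the harbour: 54.2 mph = 79.493 ft/s.
the hill site: 21.3 m/s = 69.882 ft/s.
Spread: 79.493 − 52.100 = 27.4 ft/s.

27.4 ft/s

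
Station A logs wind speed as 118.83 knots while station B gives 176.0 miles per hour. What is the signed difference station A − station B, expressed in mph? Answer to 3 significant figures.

-39.3 mph

station A: 118.83 kt = 136.747 mph.
Difference: 136.747 − 176.000 = -39.3 mph.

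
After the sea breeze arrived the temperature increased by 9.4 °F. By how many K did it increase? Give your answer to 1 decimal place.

5.2 K

For a temperature change the 32° offset cancels: ΔK = 9.4 × 0.5556 = 5.2 K.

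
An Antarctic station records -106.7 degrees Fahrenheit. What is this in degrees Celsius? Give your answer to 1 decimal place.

°C = (°F − 32) × 5/9 = (-106.7 − 32) / 1.8 = -77.1 °C.

-77.1 °C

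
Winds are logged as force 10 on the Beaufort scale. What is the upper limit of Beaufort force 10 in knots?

55 kt

Beaufort 10 (storm) spans 48–55 knots.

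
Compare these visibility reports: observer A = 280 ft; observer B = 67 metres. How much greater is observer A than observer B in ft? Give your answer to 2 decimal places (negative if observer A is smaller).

60.18 ft

observer B: 67 m = 219.8163 ft.
Difference: 280.0000 − 219.8163 = 60.18 ft.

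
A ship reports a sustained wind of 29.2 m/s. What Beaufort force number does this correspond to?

Beaufort force 11

29.2 m/s lies in the Beaufort 11 band (violent storm, 28.5–32.6 m/s).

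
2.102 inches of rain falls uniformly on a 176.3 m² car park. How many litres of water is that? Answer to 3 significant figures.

9410 litres

Depth: 2.102 in × 25.4 = 53.3908 mm.
1 mm over 1 m² is 1 L, so volume = 53.3908 × 176.3 = 9412.798 L ≈ 9410 L.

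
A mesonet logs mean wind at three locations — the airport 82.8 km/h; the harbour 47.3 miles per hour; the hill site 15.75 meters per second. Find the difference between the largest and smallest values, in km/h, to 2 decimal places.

26.10 km/h

the harbour: 47.3 mph = 76.1220 km/h.
the hill site: 15.75 m/s = 56.7000 km/h.
Spread: 82.8000 − 56.7000 = 26.10 km/h.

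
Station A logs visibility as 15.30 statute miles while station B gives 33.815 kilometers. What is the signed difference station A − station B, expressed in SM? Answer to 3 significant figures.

-5.71 SM

station B: 33.815 km = 21.0117 SM.
Difference: 15.3000 − 21.0117 = -5.71 SM.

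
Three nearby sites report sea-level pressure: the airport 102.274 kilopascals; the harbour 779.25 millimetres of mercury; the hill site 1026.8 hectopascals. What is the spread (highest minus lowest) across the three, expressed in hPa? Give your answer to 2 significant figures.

16 hPa

the airport: 102.274 kPa = 1022.74 hPa.
the harbour: 779.25 mmHg = 1038.91 hPa.
Spread: 1038.91 − 1022.74 = 16 hPa.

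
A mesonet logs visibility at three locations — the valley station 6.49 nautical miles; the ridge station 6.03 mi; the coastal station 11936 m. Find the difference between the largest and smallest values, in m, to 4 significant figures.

2315 m

the valley station: 6.49 nmi = 12019.48 m.
the ridge station: 6.03 SM = 9704.34 m.
Spread: 12019.48 − 9704.34 = 2315 m.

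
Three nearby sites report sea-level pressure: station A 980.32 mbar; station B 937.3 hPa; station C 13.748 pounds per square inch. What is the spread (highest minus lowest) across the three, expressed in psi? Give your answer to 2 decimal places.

0.62 psi

station A: 980.32 mb = 14.2183 psi.
station B: 937.3 hPa = 13.5944 psi.
Spread: 14.2183 − 13.5944 = 0.62 psi.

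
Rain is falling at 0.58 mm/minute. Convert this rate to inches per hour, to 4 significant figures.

0.58 mm/minute × 0.0393701 in/mm × 60 minute/hour = 1.370 in/hour.

1.370 in/hour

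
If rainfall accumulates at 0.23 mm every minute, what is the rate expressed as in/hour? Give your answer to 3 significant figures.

0.23 mm/minute × 0.0393701 in/mm × 60 minute/hour = 0.543 in/hour.

0.543 in/hour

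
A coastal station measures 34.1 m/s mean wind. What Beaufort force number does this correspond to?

34.1 m/s lies in the Beaufort 12 band (hurricane force, ≥32.7 m/s).

Beaufort force 12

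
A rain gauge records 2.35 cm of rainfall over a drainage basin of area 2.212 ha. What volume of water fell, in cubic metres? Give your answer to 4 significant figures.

519.8 cubic metres

Depth: 2.35 cm × 10 = 23.5 mm.
Area: 2.212 ha = 22120 m².
1 mm over 1 m² is 1 L, so volume = 23.5 × 22120 = 519820 L = 519.8 m³.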